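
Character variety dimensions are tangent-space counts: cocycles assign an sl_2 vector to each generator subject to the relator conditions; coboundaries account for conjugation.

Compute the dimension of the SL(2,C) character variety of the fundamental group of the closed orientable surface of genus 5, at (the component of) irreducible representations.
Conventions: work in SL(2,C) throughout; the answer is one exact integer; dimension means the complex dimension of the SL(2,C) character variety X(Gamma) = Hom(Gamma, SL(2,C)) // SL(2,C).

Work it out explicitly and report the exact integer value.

pi_1 of the closed genus-5 surface has 10 generators bound by the single product-of-commutators relator.
A cocycle assigns one sl_2 vector per generator subject to the relator condition d_2(z) = 0: dim of the unconstrained space is 3*2g = 30.
At an irreducible rho, H^2 = coker(d_2) vanishes (Poincare duality: H^2 is dual to H^0 = invariants = 0), so d_2 is surjective onto sl_2 and dim Z^1 = 30 - 3 = 27.
Coboundaries contribute dim B^1 = 3 (injective at irreducible rho).
dim X = dim H^1 = 27 - 3 = 24.

24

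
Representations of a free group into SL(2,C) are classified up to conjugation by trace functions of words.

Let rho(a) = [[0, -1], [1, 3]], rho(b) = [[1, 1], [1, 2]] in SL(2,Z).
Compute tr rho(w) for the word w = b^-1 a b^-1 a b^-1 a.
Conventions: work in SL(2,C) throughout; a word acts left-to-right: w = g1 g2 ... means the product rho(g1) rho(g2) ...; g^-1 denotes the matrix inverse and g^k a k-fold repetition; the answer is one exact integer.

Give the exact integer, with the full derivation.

18

rho(b^-1) = [[2, -1], [-1, 1]]
... * rho(a) = [[0, -1], [1, 3]]  ->  [[-1, -5], [1, 4]]
... * rho(b^-1) = [[2, -1], [-1, 1]]  ->  [[3, -4], [-2, 3]]
... * rho(a) = [[0, -1], [1, 3]]  ->  [[-4, -15], [3, 11]]
... * rho(b^-1) = [[2, -1], [-1, 1]]  ->  [[7, -11], [-5, 8]]
... * rho(a) = [[0, -1], [1, 3]]  ->  [[-11, -40], [8, 29]]
tr = -11 + 29 = 18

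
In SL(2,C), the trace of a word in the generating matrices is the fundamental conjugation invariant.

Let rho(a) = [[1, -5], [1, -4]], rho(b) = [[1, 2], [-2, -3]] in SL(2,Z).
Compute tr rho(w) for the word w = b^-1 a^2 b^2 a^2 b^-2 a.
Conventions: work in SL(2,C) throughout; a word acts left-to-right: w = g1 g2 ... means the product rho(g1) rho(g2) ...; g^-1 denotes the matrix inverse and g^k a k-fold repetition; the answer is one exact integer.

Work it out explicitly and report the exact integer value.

332873

rho(b^-1) = [[-3, -2], [2, 1]]
... * rho(a) = [[1, -5], [1, -4]]  ->  [[-5, 23], [3, -14]]
... * rho(a) = [[1, -5], [1, -4]]  ->  [[18, -67], [-11, 41]]
... * rho(b) = [[1, 2], [-2, -3]]  ->  [[152, 237], [-93, -145]]
... * rho(b) = [[1, 2], [-2, -3]]  ->  [[-322, -407], [197, 249]]
... * rho(a) = [[1, -5], [1, -4]]  ->  [[-729, 3238], [446, -1981]]
... * rho(a) = [[1, -5], [1, -4]]  ->  [[2509, -9307], [-1535, 5694]]
... * rho(b^-1) = [[-3, -2], [2, 1]]  ->  [[-26141, -14325], [15993, 8764]]
... * rho(b^-1) = [[-3, -2], [2, 1]]  ->  [[49773, 37957], [-30451, -23222]]
... * rho(a) = [[1, -5], [1, -4]]  ->  [[87730, -400693], [-53673, 245143]]
tr = 87730 + 245143 = 332873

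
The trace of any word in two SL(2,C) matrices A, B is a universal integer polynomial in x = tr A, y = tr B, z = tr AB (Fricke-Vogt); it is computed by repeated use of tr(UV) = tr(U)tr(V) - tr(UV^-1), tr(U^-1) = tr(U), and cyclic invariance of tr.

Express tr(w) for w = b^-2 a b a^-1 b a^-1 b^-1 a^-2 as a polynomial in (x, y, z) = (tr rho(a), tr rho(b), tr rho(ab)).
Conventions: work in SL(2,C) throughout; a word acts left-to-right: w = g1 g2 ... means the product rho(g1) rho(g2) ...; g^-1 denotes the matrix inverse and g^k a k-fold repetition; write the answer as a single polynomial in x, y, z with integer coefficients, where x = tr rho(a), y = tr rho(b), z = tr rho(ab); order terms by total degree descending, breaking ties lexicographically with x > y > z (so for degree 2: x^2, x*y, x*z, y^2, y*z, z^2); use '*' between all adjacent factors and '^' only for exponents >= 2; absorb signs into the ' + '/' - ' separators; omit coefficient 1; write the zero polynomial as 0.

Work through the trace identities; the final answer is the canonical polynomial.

-x^3*y^3*z^2 + x^4*y^2*z + 2*x^2*y^4*z + 2*x^2*y^2*z^3 - x^3*y^3 - x^3*y*z^2 - x*y^5 - 3*x*y^3*z^2 - x*y*z^4 - 4*x^2*y^2*z + y^4*z + y^2*z^3 + x^3*y + 5*x*y^3 + 6*x*y*z^2 - 5*y^2*z - z^3 - 5*x*y + 3*z

trace(b a^-1) = trace(b) * trace(a) - trace(b a)   [inverse elimination on a] = x*y - z
trace(a^-1 b a^-1) = trace(b a^-1) * trace(a) - trace(b)   [inverse elimination on a] = x^2*y - x*z - y
trace(b^2) = trace(b) * trace(b) - trace(1)   [square of b] = y^2 - 2
trace(b^2 a) = trace(b) * trace(a b) - trace(a)   [square of b] = y*z - x
trace(b a^-1 b) = trace(b^2) * trace(a) - trace(b^2 a)   [inverse elimination on a] = x*y^2 - y*z - x
next, trace(a b a b) = trace(b a) * trace(b a) - trace(1)   [split at a repeated b] = z^2 - 2
trace(a b a) = trace(a) * trace(b a) - trace(b)   [square of a] = x*z - y
and trace(b a b^2 a) = trace(b) * trace(a b a b) - trace(a b a)   [square of b] = y*z^2 - x*z - y
next, trace(b a b^2) = trace(b) * trace(a b^2) - trace(a b)   [square of b] = y^2*z - x*y - z
next, trace(b a^2 b a b) = trace(a) * trace(b a b^2 a) - trace(b a b^2)   [square of a] = x*y*z^2 - x^2*z - y^2*z + z
trace(b a b a b a) = trace(b a b a) * trace(b a) - trace(a b)   [split at a repeated b] = z^3 - 3*z
trace(b a^2 b a b a) = trace(a) * trace(b a b a b a) - trace(b a b a b)   [square of a] = x*z^3 - y*z^2 - 2*x*z + y
and trace(a b a b a^-1 b a) = trace(b a^2 b a b) * trace(a) - trace(b a^2 b a b a)   [inverse elimination on a] = x^2*y*z^2 - x^3*z - x*y^2*z - x*z^3 + y*z^2 + 3*x*z - y
and trace(a b a b a) = trace(a) * trace(b a b a) - trace(b a b)   [square of a] = x*z^2 - y*z - x
trace(b a b a b a b) = trace(b) * trace(a b a b a b) - trace(a b a b a)   [square of b] = y*z^3 - x*z^2 - 2*y*z + x
next, trace(b a b a b a b a) = trace(a b a b) * trace(a b a b) - trace(1)   [split at a repeated a] = z^4 - 4*z^2 + 2
and trace(a b a b a^-1 b a b) = trace(b a b a b a b) * trace(a) - trace(b a b a b a b a)   [inverse elimination on a] = x*y*z^3 - x^2*z^2 - z^4 - 2*x*y*z + x^2 + 4*z^2 - 2
next, trace(b^-1 a b a b a^-1 b a) = trace(a b a b a^-1 b a) * trace(b) - trace(a b a b a^-1 b a b)   [inverse elimination on b] = x^2*y^2*z^2 - x^3*y*z - x*y^3*z - 2*x*y*z^3 + x^2*z^2 + y^2*z^2 + z^4 + 5*x*y*z - x^2 - y^2 - 4*z^2 + 2
trace(b a b a^-1 b a^-1 b^-1 a) = trace(b^-1 a b a b a^-1 b) * trace(a) - trace(b^-1 a b a b a^-1 b a)   [inverse elimination on a] = -x^2*y^2*z^2 + x^3*y*z + x*y^3*z + 2*x*y*z^3 - x^2*z^2 - y^2*z^2 - z^4 - 4*x*y*z + y^2 + 4*z^2 - 2
trace(a b a^-1 b a^-1 b^-1 a^-1 b) = trace(b a b a^-1 b a^-1 b^-1) * trace(a) - trace(b a b a^-1 b a^-1 b^-1 a)   [inverse elimination on a] = x^2*y^2*z^2 - x^3*y*z - x*y^3*z - 2*x*y*z^3 + x^2*y^2 + x^2*z^2 + y^2*z^2 + z^4 + 3*x*y*z - x^2 - y^2 - 4*z^2 + 2
trace(b^-1 a b a^-1 b a^-1 b^-1 a^-1) = trace(a b a^-1 b a^-1 b^-1 a^-1) * trace(b) - trace(a b a^-1 b a^-1 b^-1 a^-1 b)   [inverse elimination on b] = -x^2*y^2*z^2 + x^3*y*z + x*y^3*z + 2*x*y*z^3 - x^2*z^2 - y^2*z^2 - z^4 - 4*x*y*z + x^2 + 4*z^2 - 2
and trace(a^-1 b^-2 a b a^-1 b a^-1 b^-1) = trace(b^-1 a b a^-1 b a^-1 b^-1 a^-1) * trace(b) - trace(b^-1 a b a^-1 b a^-1 b^-1 a^-1 b)   [inverse elimination on b] = -x^2*y^3*z^2 + x^3*y^2*z + x*y^4*z + 2*x*y^2*z^3 - x^2*y*z^2 - y^3*z^2 - y*z^4 - 4*x*y^2*z + 4*y*z^2 + x*z - y
and trace(a b^2 a) = trace(a) * trace(b^2 a) - trace(b^2)   [square of a] = x*y*z - x^2 - y^2 + 2
trace(b^-1 a b^2 a) = trace(a b^2 a) * trace(b) - trace(a b^2 a b)   [inverse elimination on b] = x*y^2*z - x^2*y - y^3 - y*z^2 + x*z + 3*y
and trace(a b^2 a^-1 b^-1) = trace(b^-1 a b^2) * trace(a) - trace(b^-1 a b^2 a)   [inverse elimination on a] = -x*y^2*z + x^2*y + y^3 + y*z^2 - 3*y
and trace(b a^-1 b^-2 a b) = trace(a b^2 a^-1 b^-1) * trace(b) - trace(a b^2 a^-1)   [inverse elimination on b] = -x*y^3*z + x^2*y^2 + y^4 + y^2*z^2 - 4*y^2 + 2
and trace(b^-1 a b a) = trace(a b a) * trace(b) - trace(a b a b)   [inverse elimination on b] = x*y*z - y^2 - z^2 + 2
and trace(b^-1 a b a b a) = trace(a b a b a) * trace(b) - trace(a b a b a b)   [inverse elimination on b] = x*y*z^2 - y^2*z - z^3 - x*y + 3*z
and trace(b^-2 a b a b a) = trace(b^-1 a b a b a) * trace(b) - trace(b^-1 a b a b a b)   [inverse elimination on b] = x*y^2*z^2 - y^3*z - y*z^3 - x*y^2 - x*z^2 + 4*y*z + x
trace(b a^-1 b^-2 a b a) = trace(b^-2 a b a b) * trace(a) - trace(b^-2 a b a b a)   [inverse elimination on a] = -x*y^2*z^2 + x^2*y*z + y^3*z + y*z^3 - 4*y*z + x
trace(b^-2 a b a^-1 b a^-1) = trace(b a^-1 b^-2 a b) * trace(a) - trace(b a^-1 b^-2 a b a)   [inverse elimination on a] = -x^2*y^3*z + x^3*y^2 + x*y^4 + 2*x*y^2*z^2 - x^2*y*z - y^3*z - y*z^3 - 4*x*y^2 + 4*y*z + x
trace(b a b a^-1 b) = trace(b^2 a b) * trace(a) - trace(b^2 a b a)   [inverse elimination on a] = x*y^2*z - x^2*y - y*z^2 + y
and trace(b a b a^-1 b a) = trace(b a b a b) * trace(a) - trace(b a b a b a)   [inverse elimination on a] = x*y*z^2 - x^2*z - z^3 - x*y + 3*z
and trace(a b a^-1 b a^-1 b) = trace(b a b a^-1 b) * trace(a) - trace(b a b a^-1 b a)   [inverse elimination on a] = x^2*y^2*z - x^3*y - 2*x*y*z^2 + x^2*z + z^3 + 2*x*y - 3*z
trace(b^-1 a b a^-1 b a^-1) = trace(a b a^-1 b a^-1) * trace(b) - trace(a b a^-1 b a^-1 b)   [inverse elimination on b] = -x^2*y^2*z + x^3*y + x*y^3 + 2*x*y*z^2 - x^2*z - y^2*z - z^3 - 3*x*y + 3*z
trace(b^-2 a b a^-1 b a^-1 b^-1) = trace(b^-2 a b a^-1 b a^-1) * trace(b) - trace(b^-2 a b a^-1 b a^-1 b)   [inverse elimination on b] = -x^2*y^4*z + x^3*y^3 + x*y^5 + 2*x*y^3*z^2 - y^4*z - y^2*z^3 - x^3*y - 5*x*y^3 - 2*x*y*z^2 + x^2*z + 5*y^2*z + z^3 + 4*x*y - 3*z
next, trace(b^-2 a b a^-1 b a^-1 b^-1 a^-2) = trace(a^-1 b^-2 a b a^-1 b a^-1 b^-1) * trace(a) - trace(a^-1 b^-2 a b a^-1 b a^-1 b^-1 a)   [inverse elimination on a] = -x^3*y^3*z^2 + x^4*y^2*z + 2*x^2*y^4*z + 2*x^2*y^2*z^3 - x^3*y^3 - x^3*y*z^2 - x*y^5 - 3*x*y^3*z^2 - x*y*z^4 - 4*x^2*y^2*z + y^4*z + y^2*z^3 + x^3*y + 5*x*y^3 + 6*x*y*z^2 - 5*y^2*z - z^3 - 5*x*y + 3*z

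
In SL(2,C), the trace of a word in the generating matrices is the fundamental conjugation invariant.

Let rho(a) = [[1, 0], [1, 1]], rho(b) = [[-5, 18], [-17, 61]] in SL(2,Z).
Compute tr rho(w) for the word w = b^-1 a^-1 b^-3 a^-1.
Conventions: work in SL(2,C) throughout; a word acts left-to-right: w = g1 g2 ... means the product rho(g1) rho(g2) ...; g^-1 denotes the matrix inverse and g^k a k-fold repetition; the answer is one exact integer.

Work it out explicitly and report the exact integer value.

17155838

rho(b^-1) = [[61, -18], [17, -5]]
... * rho(a^-1) = [[1, 0], [-1, 1]]  ->  [[79, -18], [22, -5]]
... * rho(b^-1) = [[61, -18], [17, -5]]  ->  [[4513, -1332], [1257, -371]]
... * rho(b^-1) = [[61, -18], [17, -5]]  ->  [[252649, -74574], [70370, -20771]]
... * rho(b^-1) = [[61, -18], [17, -5]]  ->  [[14143831, -4174812], [3939463, -1162805]]
... * rho(a^-1) = [[1, 0], [-1, 1]]  ->  [[18318643, -4174812], [5102268, -1162805]]
tr = 18318643 + -1162805 = 17155838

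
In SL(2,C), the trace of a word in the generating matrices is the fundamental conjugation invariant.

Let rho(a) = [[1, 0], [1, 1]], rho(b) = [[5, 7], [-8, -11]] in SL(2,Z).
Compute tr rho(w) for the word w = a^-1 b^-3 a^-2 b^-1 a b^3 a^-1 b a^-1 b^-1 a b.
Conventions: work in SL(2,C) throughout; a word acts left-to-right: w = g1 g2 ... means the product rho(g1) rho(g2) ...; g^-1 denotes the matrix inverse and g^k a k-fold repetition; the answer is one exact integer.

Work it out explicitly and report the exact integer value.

rho(a^-1) = [[1, 0], [-1, 1]]
... * rho(b^-1) = [[-11, -7], [8, 5]]  ->  [[-11, -7], [19, 12]]
... * rho(b^-1) = [[-11, -7], [8, 5]]  ->  [[65, 42], [-113, -73]]
... * rho(b^-1) = [[-11, -7], [8, 5]]  ->  [[-379, -245], [659, 426]]
... * rho(a^-1) = [[1, 0], [-1, 1]]  ->  [[-134, -245], [233, 426]]
... * rho(a^-1) = [[1, 0], [-1, 1]]  ->  [[111, -245], [-193, 426]]
... * rho(b^-1) = [[-11, -7], [8, 5]]  ->  [[-3181, -2002], [5531, 3481]]
... * rho(a) = [[1, 0], [1, 1]]  ->  [[-5183, -2002], [9012, 3481]]
... * rho(b) = [[5, 7], [-8, -11]]  ->  [[-9899, -14259], [17212, 24793]]
... * rho(b) = [[5, 7], [-8, -11]]  ->  [[64577, 87556], [-112284, -152239]]
... * rho(b) = [[5, 7], [-8, -11]]  ->  [[-377563, -511077], [656492, 888641]]
... * rho(a^-1) = [[1, 0], [-1, 1]]  ->  [[133514, -511077], [-232149, 888641]]
... * rho(b) = [[5, 7], [-8, -11]]  ->  [[4756186, 6556445], [-8269873, -11400094]]
... * rho(a^-1) = [[1, 0], [-1, 1]]  ->  [[-1800259, 6556445], [3130221, -11400094]]
... * rho(b^-1) = [[-11, -7], [8, 5]]  ->  [[72254409, 45384038], [-125633183, -78912017]]
... * rho(a) = [[1, 0], [1, 1]]  ->  [[117638447, 45384038], [-204545200, -78912017]]
... * rho(b) = [[5, 7], [-8, -11]]  ->  [[225119931, 324244711], [-391429864, -563784213]]
tr = 225119931 + -563784213 = -338664282

-338664282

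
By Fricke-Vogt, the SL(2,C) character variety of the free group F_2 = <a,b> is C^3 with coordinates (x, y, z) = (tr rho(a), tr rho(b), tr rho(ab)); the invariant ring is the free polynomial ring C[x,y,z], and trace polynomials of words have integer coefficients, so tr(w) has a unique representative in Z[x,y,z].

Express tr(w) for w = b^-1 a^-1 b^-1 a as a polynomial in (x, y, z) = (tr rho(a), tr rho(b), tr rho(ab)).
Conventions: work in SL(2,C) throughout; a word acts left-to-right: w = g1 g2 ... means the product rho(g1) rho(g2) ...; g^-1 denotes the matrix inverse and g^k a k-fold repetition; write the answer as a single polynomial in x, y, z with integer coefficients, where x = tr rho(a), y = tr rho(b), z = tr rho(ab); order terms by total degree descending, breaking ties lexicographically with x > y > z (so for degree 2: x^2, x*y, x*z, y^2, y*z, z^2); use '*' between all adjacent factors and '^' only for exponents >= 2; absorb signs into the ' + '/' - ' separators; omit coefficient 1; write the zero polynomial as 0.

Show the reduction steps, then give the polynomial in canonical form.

x*y*z - x^2 - z^2 + 2

tr(a b^-1) = tr(a) * tr(b) - tr(a b)  (eliminate b^-1) = x*y - z
tr(b^-1 a b^-1) = tr(a b^-1) * tr(b) - tr(a)  (eliminate b^-1) = x*y^2 - y*z - x
apply: tr(a^2) = tr(a) * tr(a) - tr(1)  (reduce the a square) = x^2 - 2
tr(a^2 b) = tr(a) * tr(b a) - tr(b)  (reduce the a square) = x*z - y
tr(a b^-1 a) = tr(a^2) * tr(b) - tr(a^2 b)  (eliminate b^-1) = x^2*y - x*z - y
tr(a b a b) = tr(b a) * tr(b a) - tr(1)  (split on b) = z^2 - 2
apply: tr(a b^-1 a b) = tr(a b a) * tr(b) - tr(a b a b)  (eliminate b^-1) = x*y*z - y^2 - z^2 + 2
tr(b^-1 a b^-1 a) = tr(a b^-1 a) * tr(b) - tr(a b^-1 a b)  (eliminate b^-1) = x^2*y^2 - 2*x*y*z + z^2 - 2
tr(b^-1 a^-1 b^-1 a) = tr(b^-1 a b^-1) * tr(a) - tr(b^-1 a b^-1 a)  (eliminate a^-1) = x*y*z - x^2 - z^2 + 2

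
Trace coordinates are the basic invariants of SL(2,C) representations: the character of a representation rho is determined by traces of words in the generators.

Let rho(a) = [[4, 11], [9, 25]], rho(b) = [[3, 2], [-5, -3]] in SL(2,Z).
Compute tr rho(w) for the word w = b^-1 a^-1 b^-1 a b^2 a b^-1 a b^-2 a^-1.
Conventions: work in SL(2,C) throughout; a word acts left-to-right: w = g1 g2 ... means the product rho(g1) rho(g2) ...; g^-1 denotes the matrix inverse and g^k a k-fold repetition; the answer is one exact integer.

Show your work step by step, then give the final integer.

rho(b^-1) = [[-3, -2], [5, 3]]
... * rho(a^-1) = [[25, -11], [-9, 4]]  ->  [[-57, 25], [98, -43]]
... * rho(b^-1) = [[-3, -2], [5, 3]]  ->  [[296, 189], [-509, -325]]
... * rho(a) = [[4, 11], [9, 25]]  ->  [[2885, 7981], [-4961, -13724]]
... * rho(b) = [[3, 2], [-5, -3]]  ->  [[-31250, -18173], [53737, 31250]]
... * rho(b) = [[3, 2], [-5, -3]]  ->  [[-2885, -7981], [4961, 13724]]
... * rho(a) = [[4, 11], [9, 25]]  ->  [[-83369, -231260], [143360, 397671]]
... * rho(b^-1) = [[-3, -2], [5, 3]]  ->  [[-906193, -527042], [1558275, 906293]]
... * rho(a) = [[4, 11], [9, 25]]  ->  [[-8368150, -23144173], [14389737, 39798350]]
... * rho(b^-1) = [[-3, -2], [5, 3]]  ->  [[-90616415, -52696219], [155822539, 90615576]]
... * rho(b^-1) = [[-3, -2], [5, 3]]  ->  [[8368150, 23144173], [-14389737, -39798350]]
... * rho(a^-1) = [[25, -11], [-9, 4]]  ->  [[906193, 527042], [-1558275, -906293]]
tr = 906193 + -906293 = -100

-100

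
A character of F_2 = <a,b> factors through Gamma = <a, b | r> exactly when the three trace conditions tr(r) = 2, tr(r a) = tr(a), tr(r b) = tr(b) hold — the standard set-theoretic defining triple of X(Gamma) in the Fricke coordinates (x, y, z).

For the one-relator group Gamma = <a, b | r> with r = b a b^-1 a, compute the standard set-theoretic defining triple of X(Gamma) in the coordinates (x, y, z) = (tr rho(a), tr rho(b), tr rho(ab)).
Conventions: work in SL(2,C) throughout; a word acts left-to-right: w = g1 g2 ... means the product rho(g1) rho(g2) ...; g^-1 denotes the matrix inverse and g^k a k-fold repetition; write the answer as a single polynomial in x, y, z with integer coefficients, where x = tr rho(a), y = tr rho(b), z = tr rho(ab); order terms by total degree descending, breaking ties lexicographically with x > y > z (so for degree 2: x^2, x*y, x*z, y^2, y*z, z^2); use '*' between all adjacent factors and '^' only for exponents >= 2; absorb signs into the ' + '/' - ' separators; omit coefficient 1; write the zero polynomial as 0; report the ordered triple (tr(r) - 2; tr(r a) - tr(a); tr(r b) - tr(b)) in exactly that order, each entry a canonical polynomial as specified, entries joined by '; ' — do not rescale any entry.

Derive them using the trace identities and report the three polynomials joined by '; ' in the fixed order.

and tr(a b a) = tr(a) * tr(b a) - tr(b) = x*z - y
tr(a b a b) = tr(b a) * tr(b a) - tr(1)   [split at repeated b] = z^2 - 2
tr(b a b^-1 a) = tr(a b a) * tr(b) - tr(a b a b) = x*y*z - y^2 - z^2 + 2
tr(a^2 b a) = tr(a) * tr(b a^2) - tr(b a) = x^2*z - x*y - z
and tr(b a b) = tr(b) * tr(a b) - tr(a) = y*z - x
next, tr(a^2 b a b) = tr(a) * tr(b a b a) - tr(b a b) = x*z^2 - y*z - x
next, tr(b a b^-1 a^2) = tr(a^2 b a) * tr(b) - tr(a^2 b a b) = x^2*y*z - x*y^2 - x*z^2 + x
and tr(b^2) = tr(b) * tr(b) - tr(1)  (reduce the b square) = y^2 - 2
next, tr(a b^2 a) = tr(a) * tr(b^2 a) - tr(b^2)  (reduce the a square) = x*y*z - x^2 - y^2 + 2
next, tr(a b^2 a b) = tr(b) * tr(a b a b) - tr(a b a)  (reduce the b square) = y*z^2 - x*z - y
tr(b a b^-1 a b) = tr(a b^2 a) * tr(b) - tr(a b^2 a b)  (eliminate b^-1) = x*y^2*z - x^2*y - y^3 - y*z^2 + x*z + 3*y
assemble the triple (tr(r) - 2; tr(r a) - x; tr(r b) - y)

x*y*z - y^2 - z^2; x^2*y*z - x*y^2 - x*z^2; x*y^2*z - x^2*y - y^3 - y*z^2 + x*z + 2*y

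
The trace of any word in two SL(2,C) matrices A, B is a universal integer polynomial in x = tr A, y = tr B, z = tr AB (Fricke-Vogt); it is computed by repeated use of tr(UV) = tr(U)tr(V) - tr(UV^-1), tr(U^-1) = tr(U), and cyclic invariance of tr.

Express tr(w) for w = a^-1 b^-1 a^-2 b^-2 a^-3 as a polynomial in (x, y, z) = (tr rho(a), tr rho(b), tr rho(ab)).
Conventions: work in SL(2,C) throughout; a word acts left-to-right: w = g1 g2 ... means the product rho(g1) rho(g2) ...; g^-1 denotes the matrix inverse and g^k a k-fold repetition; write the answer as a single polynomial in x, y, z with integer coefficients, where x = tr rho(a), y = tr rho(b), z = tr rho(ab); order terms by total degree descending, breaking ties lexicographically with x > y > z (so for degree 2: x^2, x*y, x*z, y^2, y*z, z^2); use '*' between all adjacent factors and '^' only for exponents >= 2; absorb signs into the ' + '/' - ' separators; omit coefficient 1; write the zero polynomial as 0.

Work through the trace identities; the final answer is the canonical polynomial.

x^4*y*z^2 - x^5*z - 2*x^3*y^2*z + x^4*y + x^2*y^3 - 2*x^2*y*z^2 + 4*x^3*z + 3*x*y^2*z - 4*x^2*y - y^3 - 3*x*z + 3*y

trace(b^-1) = trace(b) = y
trace(b^-1 a) = trace(a)*trace(b) - trace(a b)  (eliminate b^-1) = x*y - z
trace(b^-1 a^-1) = trace(b^-1)*trace(a) - trace(b^-1 a)  (eliminate a^-1) = z
trace(b^-1 a^-2) = trace(b^-1 a^-1)*trace(a) - trace(b^-1)  (eliminate a^-1) = x*z - y
trace(a^-2) = trace(a^-1)*trace(a) - trace(1)  (eliminate a^-1) = x^2 - 2
trace(a^-1 b^-2 a^-1) = trace(b^-1 a^-2)*trace(b) - trace(b^-1 a^-2 b)  (eliminate b^-1) = x*y*z - x^2 - y^2 + 2
trace(b^-2) = trace(b^-1)*trace(b) - trace(1)  (eliminate b^-1) = y^2 - 2
trace(b^-2 a) = trace(b^-1 a)*trace(b) - trace(b^-1 a b)  (eliminate b^-1) = x*y^2 - y*z - x
trace(a^-1 b^-2) = trace(b^-2)*trace(a) - trace(b^-2 a)  (eliminate a^-1) = y*z - x
trace(a^-1 b^-2 a^-2) = trace(a^-1 b^-2 a^-1)*trace(a) - trace(a^-1 b^-2)  (eliminate a^-1) = x^2*y*z - x^3 - x*y^2 - y*z + 3*x
trace(b^-1 a^-4 b^-1) = trace(a^-1 b^-2 a^-2)*trace(a) - trace(a^-1 b^-2 a^-1)  (eliminate a^-1) = x^3*y*z - x^4 - x^2*y^2 - 2*x*y*z + 4*x^2 + y^2 - 2
trace(b^-1 a^-3) = trace(a^-1 b^-1 a^-1)*trace(a) - trace(a^-1 b^-1)  (eliminate a^-1) = x^2*z - x*y - z
trace(a^-2 b) = trace(a^-1 b)*trace(a) - trace(a^-1 b a)  (eliminate a^-1) = x^2*y - x*z - y
trace(b a b a) = trace(a b)*trace(a b) - trace(1)  (split on a) = z^2 - 2
trace(a^-1 b a b) = trace(b a b)*trace(a) - trace(b a b a)  (eliminate a^-1) = x*y*z - x^2 - z^2 + 2
trace(b a b a^-2) = trace(a^-1 b a b)*trace(a) - trace(a^-1 b a b a)  (eliminate a^-1) = x^2*y*z - x^3 - x*z^2 - y*z + 3*x
trace(a^-3 b a b) = trace(b a b a^-2)*trace(a) - trace(b a b a^-1)  (eliminate a^-1) = x^3*y*z - x^4 - x^2*z^2 - 2*x*y*z + 4*x^2 + z^2 - 2
trace(a^-3 b a b^-1) = trace(a^-3 b a)*trace(b) - trace(a^-3 b a b)  (eliminate b^-1) = -x^3*y*z + x^4 + x^2*y^2 + x^2*z^2 + x*y*z - 4*x^2 - y^2 - z^2 + 2
trace(b a b^-1 a^-1) = trace(a^-1 b a)*trace(b) - trace(a^-1 b a b)  (eliminate b^-1) = -x*y*z + x^2 + y^2 + z^2 - 2
trace(a^-2 b a b^-1) = trace(b a b^-1 a^-1)*trace(a) - trace(b a b^-1)  (eliminate a^-1) = -x^2*y*z + x^3 + x*y^2 + x*z^2 - 3*x
trace(a b^-1 a^-4 b) = trace(a^-3 b a b^-1)*trace(a) - trace(a^-3 b a b^-1 a)  (eliminate a^-1) = -x^4*y*z + x^5 + x^3*y^2 + x^3*z^2 + 2*x^2*y*z - 5*x^3 - 2*x*y^2 - 2*x*z^2 + 5*x
trace(b^-1 a^-4 b^-1 a) = trace(a b^-1 a^-4)*trace(b) - trace(a b^-1 a^-4 b)  (eliminate b^-1) = x^4*y*z - x^5 - x^3*y^2 - x^3*z^2 - x^2*y*z + 5*x^3 + x*y^2 + 2*x*z^2 - y*z - 5*x
trace(b^-1 a^-4 b^-1 a^-1) = trace(b^-1 a^-4 b^-1)*trace(a) - trace(b^-1 a^-4 b^-1 a)  (eliminate a^-1) = x^3*z^2 - x^2*y*z - x^3 - 2*x*z^2 + y*z + 3*x
trace(b^-1 a^-4 b^-1 a^-2) = trace(b^-1 a^-4 b^-1 a^-1)*trace(a) - trace(b^-1 a^-4 b^-1)  (eliminate a^-1) = x^4*z^2 - 2*x^3*y*z + x^2*y^2 - 2*x^2*z^2 + 3*x*y*z - x^2 - y^2 + 2
trace(a^-1 b^-1 a^-3) = trace(a^-3 b^-1)*trace(a) - trace(a^-3 b^-1 a)  (eliminate a^-1) = x^3*z - x^2*y - 2*x*z + y
trace(b^-1 a^-5) = trace(a^-1 b^-1 a^-3)*trace(a) - trace(a^-1 b^-1 a^-2)  (eliminate a^-1) = x^4*z - x^3*y - 3*x^2*z + 2*x*y + z
trace(a^-4 b^-1 a^-2) = trace(b^-1 a^-5)*trace(a) - trace(b^-1 a^-4)  (eliminate a^-1) = x^5*z - x^4*y - 4*x^3*z + 3*x^2*y + 3*x*z - y
trace(a^-1 b^-1 a^-2 b^-2 a^-3) = trace(b^-1 a^-4 b^-1 a^-2)*trace(b) - trace(b^-1 a^-4 b^-1 a^-2 b)  (eliminate b^-1) = x^4*y*z^2 - x^5*z - 2*x^3*y^2*z + x^4*y + x^2*y^3 - 2*x^2*y*z^2 + 4*x^3*z + 3*x*y^2*z - 4*x^2*y - y^3 - 3*x*z + 3*y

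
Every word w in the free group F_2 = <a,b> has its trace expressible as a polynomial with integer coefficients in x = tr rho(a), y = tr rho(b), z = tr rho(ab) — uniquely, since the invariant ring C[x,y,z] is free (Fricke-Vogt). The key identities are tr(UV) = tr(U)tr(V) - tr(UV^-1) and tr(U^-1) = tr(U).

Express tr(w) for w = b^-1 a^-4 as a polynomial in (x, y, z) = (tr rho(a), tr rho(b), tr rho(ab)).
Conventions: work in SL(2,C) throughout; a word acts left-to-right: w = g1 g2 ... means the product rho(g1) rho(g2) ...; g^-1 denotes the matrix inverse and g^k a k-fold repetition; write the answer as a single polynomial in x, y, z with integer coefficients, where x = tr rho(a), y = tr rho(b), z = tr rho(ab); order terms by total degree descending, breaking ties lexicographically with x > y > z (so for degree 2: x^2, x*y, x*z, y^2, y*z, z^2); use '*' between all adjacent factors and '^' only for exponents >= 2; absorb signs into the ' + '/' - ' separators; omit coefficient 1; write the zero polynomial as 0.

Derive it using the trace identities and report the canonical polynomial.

x^3*z - x^2*y - 2*x*z + y

reduce: trace(a^-1) = trace(a) = x
trace(a^-2) = trace(a^-1) * trace(a) - trace(1)  (eliminate a^-1) = x^2 - 2
trace(a^-3) = trace(a^-2) * trace(a) - trace(a^-1)  (eliminate a^-1) = x^3 - 3*x
trace(a^-1 b) = trace(b) * trace(a) - trace(b a)  (eliminate a^-1) = x*y - z
so trace(a^-2 b) = trace(a^-1 b) * trace(a) - trace(a^-1 b a)  (eliminate a^-1) = x^2*y - x*z - y
trace(a^-3 b) = trace(a^-2 b) * trace(a) - trace(a^-2 b a)  (eliminate a^-1) = x^3*y - x^2*z - 2*x*y + z
reduce: trace(b^-1 a^-3) = trace(a^-3) * trace(b) - trace(a^-3 b)  (eliminate b^-1) = x^2*z - x*y - z
so trace(b^-1 a^-2) = trace(a^-2) * trace(b) - trace(a^-2 b)  (eliminate b^-1) = x*z - y
reduce: trace(b^-1 a^-4) = trace(b^-1 a^-3) * trace(a) - trace(b^-1 a^-2)  (eliminate a^-1) = x^3*z - x^2*y - 2*x*z + y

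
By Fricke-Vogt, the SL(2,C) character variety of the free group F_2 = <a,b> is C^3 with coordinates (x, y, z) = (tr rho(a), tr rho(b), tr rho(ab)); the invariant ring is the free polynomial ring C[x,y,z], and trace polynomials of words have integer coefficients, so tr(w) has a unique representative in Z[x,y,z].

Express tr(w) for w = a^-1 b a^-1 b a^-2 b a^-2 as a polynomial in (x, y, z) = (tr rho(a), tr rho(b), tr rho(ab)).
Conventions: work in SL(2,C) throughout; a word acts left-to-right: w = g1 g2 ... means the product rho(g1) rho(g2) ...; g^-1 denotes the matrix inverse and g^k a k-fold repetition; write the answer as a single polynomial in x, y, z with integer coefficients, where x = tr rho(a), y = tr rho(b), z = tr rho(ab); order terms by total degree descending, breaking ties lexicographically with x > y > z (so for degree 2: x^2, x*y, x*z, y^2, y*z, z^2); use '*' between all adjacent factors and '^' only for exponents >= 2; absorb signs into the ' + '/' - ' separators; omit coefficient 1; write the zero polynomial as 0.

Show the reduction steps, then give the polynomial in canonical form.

trace(b^2) = trace(b) trace(b) - trace(1) = y^2 - 2
trace(b^3) = trace(b) trace(b^2) - trace(b) = y^3 - 3*y
trace(a b^2) = trace(b) trace(a b) - trace(a) = y*z - x
and trace(b^3 a) = trace(b) trace(a b^2) - trace(a b) = y^2*z - x*y - z
and trace(b a^-1 b^2) = trace(b^3) trace(a) - trace(b^3 a) = x*y^3 - y^2*z - 2*x*y + z
next, trace(a b a b) = trace(b a) trace(b a) - trace(1) = z^2 - 2
trace(a b a) = trace(a) trace(b a) - trace(b) = x*z - y
and trace(b^2 a b a) = trace(b) trace(a b a b) - trace(a b a) = y*z^2 - x*z - y
trace(b a^-1 b^2 a) = trace(b^2 a b) trace(a) - trace(b^2 a b a) = x*y^2*z - x^2*y - y*z^2 + y
and trace(b^2 a^-1 b a^-1) = trace(b a^-1 b^2) trace(a) - trace(b a^-1 b^2 a) = x^2*y^3 - 2*x*y^2*z - x^2*y + y*z^2 + x*z - y
and trace(b^2 a^-1 b a^-2) = trace(b^2 a^-1 b a^-1) trace(a) - trace(b^2 a^-1 b) = x^3*y^3 - 2*x^2*y^2*z - x^3*y - x*y^3 + x*y*z^2 + x^2*z + y^2*z + x*y - z
trace(b a^-1 b a^-3 b) = trace(b^2 a^-1 b a^-2) trace(a) - trace(b^2 a^-1 b a^-1) = x^4*y^3 - 2*x^3*y^2*z - x^4*y - 2*x^2*y^3 + x^2*y*z^2 + x^3*z + 3*x*y^2*z + 2*x^2*y - y*z^2 - 2*x*z + y
and trace(a^-1 b a b^2) = trace(b a b^2) trace(a) - trace(b a b^2 a) = x*y^2*z - x^2*y - y*z^2 + y
next, trace(a^-1 b a b^2 a^-1) = trace(a^-1 b a b^2) trace(a) - trace(a^-1 b a b^2 a) = x^2*y^2*z - x^3*y - x*y*z^2 - y^2*z + 2*x*y + z
next, trace(b a^-3 b a b) = trace(a^-1 b a b^2 a^-1) trace(a) - trace(a^-1 b a b^2) = x^3*y^2*z - x^4*y - x^2*y*z^2 - 2*x*y^2*z + 3*x^2*y + y*z^2 + x*z - y
trace(b a b a b a) = trace(a b a b) trace(a b) - trace(b a) = z^3 - 3*z
trace(b a b a b a^-1) = trace(b a b a b) trace(a) - trace(b a b a b a) = x*y*z^2 - x^2*z - z^3 - x*y + 3*z
and trace(b a b a b a^-2) = trace(b a b a b a^-1) trace(a) - trace(b a b a b) = x^2*y*z^2 - x^3*z - x*z^3 - x^2*y - y*z^2 + 4*x*z + y
trace(b a^-3 b a b a) = trace(b a b a b a^-2) trace(a) - trace(b a b a b a^-1) = x^3*y*z^2 - x^4*z - x^2*z^3 - x^3*y - 2*x*y*z^2 + 5*x^2*z + z^3 + 2*x*y - 3*z
and trace(b a^-1 b a^-3 b a) = trace(b a^-3 b a b) trace(a) - trace(b a^-3 b a b a) = x^4*y^2*z - x^5*y - 2*x^3*y*z^2 + x^4*z - 2*x^2*y^2*z + x^2*z^3 + 4*x^3*y + 3*x*y*z^2 - 4*x^2*z - z^3 - 3*x*y + 3*z
trace(a^-1 b a^-3 b a^-1 b) = trace(b a^-1 b a^-3 b) trace(a) - trace(b a^-1 b a^-3 b a) = x^5*y^3 - 3*x^4*y^2*z - 2*x^3*y^3 + 3*x^3*y*z^2 + 5*x^2*y^2*z - x^2*z^3 - 2*x^3*y - 4*x*y*z^2 + 2*x^2*z + z^3 + 4*x*y - 3*z
and trace(b a^-1 b^2 a^-2) = trace(a^-1 b a^-1 b^2) trace(a) - trace(a^-1 b a^-1 b^2 a) = x^3*y^3 - 2*x^2*y^2*z - x^3*y - x*y^3 + x*y*z^2 + x^2*z + y^2*z + x*y - z
next, trace(b a^-3 b a^-1 b) = trace(b a^-1 b^2 a^-2) trace(a) - trace(b a^-1 b^2 a^-1) = x^4*y^3 - 2*x^3*y^2*z - x^4*y - 2*x^2*y^3 + x^2*y*z^2 + x^3*z + 3*x*y^2*z + 2*x^2*y - y*z^2 - 2*x*z + y
next, trace(a^-1 b a^-1 b a^-2 b a^-2) = trace(a^-1 b a^-3 b a^-1 b) trace(a) - trace(a^-1 b a^-3 b a^-1 b a) = x^6*y^3 - 3*x^5*y^2*z - 3*x^4*y^3 + 3*x^4*y*z^2 + 7*x^3*y^2*z - x^3*z^3 - x^4*y + 2*x^2*y^3 - 5*x^2*y*z^2 + x^3*z - 3*x*y^2*z + x*z^3 + 2*x^2*y + y*z^2 - x*z - y

x^6*y^3 - 3*x^5*y^2*z - 3*x^4*y^3 + 3*x^4*y*z^2 + 7*x^3*y^2*z - x^3*z^3 - x^4*y + 2*x^2*y^3 - 5*x^2*y*z^2 + x^3*z - 3*x*y^2*z + x*z^3 + 2*x^2*y + y*z^2 - x*z - y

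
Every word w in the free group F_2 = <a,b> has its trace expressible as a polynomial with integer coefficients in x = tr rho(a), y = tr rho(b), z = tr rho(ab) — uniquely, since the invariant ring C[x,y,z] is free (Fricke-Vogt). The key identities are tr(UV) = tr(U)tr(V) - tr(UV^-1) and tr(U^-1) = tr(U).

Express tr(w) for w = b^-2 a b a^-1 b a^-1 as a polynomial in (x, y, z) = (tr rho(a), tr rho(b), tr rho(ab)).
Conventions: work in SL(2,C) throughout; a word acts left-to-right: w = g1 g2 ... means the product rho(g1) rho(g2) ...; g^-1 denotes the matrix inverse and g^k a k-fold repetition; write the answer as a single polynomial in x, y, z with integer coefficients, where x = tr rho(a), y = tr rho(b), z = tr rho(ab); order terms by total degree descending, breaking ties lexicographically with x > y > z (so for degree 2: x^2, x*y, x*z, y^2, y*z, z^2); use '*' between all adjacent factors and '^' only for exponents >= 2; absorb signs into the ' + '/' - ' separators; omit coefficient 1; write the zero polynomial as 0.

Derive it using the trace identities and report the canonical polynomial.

-x^2*y^3*z + x^3*y^2 + x*y^4 + 2*x*y^2*z^2 - x^2*y*z - y^3*z - y*z^3 - 4*x*y^2 + 4*y*z + x

trace(a^2 b) = trace(a) * trace(b a) - trace(b) = x*z - y
trace(a^2) = trace(a) * trace(a) - trace(1) = x^2 - 2
and trace(a b^2 a) = trace(b) * trace(a^2 b) - trace(a^2) = x*y*z - x^2 - y^2 + 2
next, trace(a b a b) = trace(b a) * trace(b a) - trace(1) = z^2 - 2
trace(a b^2 a b) = trace(b) * trace(a b a b) - trace(a b a) = y*z^2 - x*z - y
and trace(a b^2 a b^-1) = trace(a b^2 a) * trace(b) - trace(a b^2 a b) = x*y^2*z - x^2*y - y^3 - y*z^2 + x*z + 3*y
trace(b^-2 a b^2 a) = trace(a b^2 a b^-1) * trace(b) - trace(a b^2 a) = x*y^3*z - x^2*y^2 - y^4 - y^2*z^2 + x^2 + 4*y^2 - 2
and trace(b a^-1 b^-2 a b) = trace(b^-2 a b^2) * trace(a) - trace(b^-2 a b^2 a) = -x*y^3*z + x^2*y^2 + y^4 + y^2*z^2 - 4*y^2 + 2
trace(b a b) = trace(b) * trace(a b) - trace(a) = y*z - x
trace(a b a b a) = trace(a) * trace(b a b a) - trace(b a b) = x*z^2 - y*z - x
and trace(a b a b a b) = trace(a b a b) * trace(a b) - trace(b a) = z^3 - 3*z
and trace(b^-1 a b a b a) = trace(a b a b a) * trace(b) - trace(a b a b a b) = x*y*z^2 - y^2*z - z^3 - x*y + 3*z
and trace(b^-1 a b a b a^-1) = trace(b^-1 a b a b) * trace(a) - trace(b^-1 a b a b a) = -x*y*z^2 + x^2*z + y^2*z + z^3 - 3*z
next, trace(b a^-1 b^-2 a b a) = trace(b^-1 a b a b a^-1) * trace(b) - trace(b^-1 a b a b a^-1 b) = -x*y^2*z^2 + x^2*y*z + y^3*z + y*z^3 - 4*y*z + x
and trace(b^-2 a b a^-1 b a^-1) = trace(b a^-1 b^-2 a b) * trace(a) - trace(b a^-1 b^-2 a b a) = -x^2*y^3*z + x^3*y^2 + x*y^4 + 2*x*y^2*z^2 - x^2*y*z - y^3*z - y*z^3 - 4*x*y^2 + 4*y*z + x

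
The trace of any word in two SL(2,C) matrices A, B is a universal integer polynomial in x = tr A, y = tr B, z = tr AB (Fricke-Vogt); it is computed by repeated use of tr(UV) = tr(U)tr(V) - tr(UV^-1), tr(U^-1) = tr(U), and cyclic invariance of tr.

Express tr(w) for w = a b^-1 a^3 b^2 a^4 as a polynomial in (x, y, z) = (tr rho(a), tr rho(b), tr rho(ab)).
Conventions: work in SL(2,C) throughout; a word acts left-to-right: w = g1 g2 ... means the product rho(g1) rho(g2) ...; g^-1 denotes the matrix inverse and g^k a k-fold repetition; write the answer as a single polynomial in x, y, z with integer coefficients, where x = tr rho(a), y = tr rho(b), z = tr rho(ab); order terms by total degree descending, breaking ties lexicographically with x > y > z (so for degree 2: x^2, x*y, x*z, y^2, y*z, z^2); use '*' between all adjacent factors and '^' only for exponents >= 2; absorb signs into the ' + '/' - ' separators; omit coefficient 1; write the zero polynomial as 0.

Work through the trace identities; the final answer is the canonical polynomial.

x^7*y^2*z - x^8*y - x^6*y^3 - x^6*y*z^2 + x^7*z - 4*x^5*y^2*z + 7*x^6*y + 4*x^4*y^3 + 4*x^4*y*z^2 - 6*x^5*z + 4*x^3*y^2*z - 15*x^4*y - 4*x^2*y^3 - 4*x^2*y*z^2 + 10*x^3*z - x*y^2*z + 11*x^2*y + y^3 + y*z^2 - 4*x*z - 3*y

trace(a b a) = trace(a) trace(b a) - trace(b)   [square of a] = x*z - y
next, trace(b a^3) = trace(a) trace(a b a) - trace(a b)   [square of a] = x^2*z - x*y - z
and trace(b a^4) = trace(a) trace(b a^3) - trace(b a^2)   [square of a] = x^3*z - x^2*y - 2*x*z + y
trace(b a^5) = trace(a) trace(b a^4) - trace(b a^3)   [square of a] = x^4*z - x^3*y - 3*x^2*z + 2*x*y + z
next, trace(a^6 b) = trace(a) trace(b a^5) - trace(b a^4)   [square of a] = x^5*z - x^4*y - 4*x^3*z + 3*x^2*y + 3*x*z - y
trace(a^2) = trace(a) trace(a) - trace(1)   [square of a] = x^2 - 2
trace(a^3) = trace(a) trace(a^2) - trace(a)   [square of a] = x^3 - 3*x
next, trace(a^4) = trace(a) trace(a^3) - trace(a^2)   [square of a] = x^4 - 4*x^2 + 2
trace(a^5) = trace(a) trace(a^4) - trace(a^3)   [square of a] = x^5 - 5*x^3 + 5*x
next, trace(a^6) = trace(a) trace(a^5) - trace(a^4)   [square of a] = x^6 - 6*x^4 + 9*x^2 - 2
trace(a^5 b^2 a) = trace(b) trace(a^6 b) - trace(a^6)   [square of b] = x^5*y*z - x^6 - x^4*y^2 - 4*x^3*y*z + 6*x^4 + 3*x^2*y^2 + 3*x*y*z - 9*x^2 - y^2 + 2
next, trace(a b^2 a^2) = trace(b) trace(a^3 b) - trace(a^3)   [square of b] = x^2*y*z - x^3 - x*y^2 - y*z + 3*x
trace(b^2 a) = trace(b) trace(a b) - trace(a)   [square of b] = y*z - x
and trace(b^2) = trace(b) trace(b) - trace(1)   [square of b] = y^2 - 2
trace(a b^2 a) = trace(a) trace(b^2 a) - trace(b^2)   [square of a] = x*y*z - x^2 - y^2 + 2
next, trace(b^2 a^4) = trace(a) trace(a b^2 a^2) - trace(a b^2 a)   [square of a] = x^3*y*z - x^4 - x^2*y^2 - 2*x*y*z + 4*x^2 + y^2 - 2
and trace(a^5 b^2) = trace(a) trace(b^2 a^4) - trace(b^2 a^3)   [square of a] = x^4*y*z - x^5 - x^3*y^2 - 3*x^2*y*z + 5*x^3 + 2*x*y^2 + y*z - 5*x
trace(a^6 b^2 a) = trace(a) trace(a^5 b^2 a) - trace(a^5 b^2)   [square of a] = x^6*y*z - x^7 - x^5*y^2 - 5*x^4*y*z + 7*x^5 + 4*x^3*y^2 + 6*x^2*y*z - 14*x^3 - 3*x*y^2 - y*z + 7*x
trace(a^3 b^2 a^5) = trace(a) trace(a^6 b^2 a) - trace(a^6 b^2)   [square of a] = x^7*y*z - x^8 - x^6*y^2 - 6*x^5*y*z + 8*x^6 + 5*x^4*y^2 + 10*x^3*y*z - 20*x^4 - 6*x^2*y^2 - 4*x*y*z + 16*x^2 + y^2 - 2
and trace(b a b a) = trace(b a) trace(b a) - trace(1)   [split at a repeated b] = z^2 - 2
trace(b a^2 b a) = trace(a) trace(b a b a) - trace(b a b)   [square of a] = x*z^2 - y*z - x
and trace(a b a^2 b a) = trace(a) trace(b a^2 b a) - trace(b a^2 b)   [square of a] = x^2*z^2 - 2*x*y*z + y^2 - 2
next, trace(a^2 b a^3 b) = trace(a) trace(a b a^2 b a) - trace(a b a^2 b)   [square of a] = x^3*z^2 - 2*x^2*y*z + x*y^2 - x*z^2 + y*z - x
next, trace(a b a^3 b^2 a) = trace(b) trace(a^2 b a^3 b) - trace(a^2 b a^3)   [square of b] = x^3*y*z^2 - x^4*z - 2*x^2*y^2*z + x^3*y + x*y^3 - x*y*z^2 + 3*x^2*z + y^2*z - 3*x*y - z
trace(b^2 a b a^2) = trace(b) trace(a b a^2 b) - trace(a b a^2)   [square of b] = x*y*z^2 - x^2*z - y^2*z + z
next, trace(b^2 a b a) = trace(b) trace(a b a b) - trace(a b a)   [square of b] = y*z^2 - x*z - y
and trace(a b a^3 b^2) = trace(a) trace(b^2 a b a^2) - trace(b^2 a b a)   [square of a] = x^2*y*z^2 - x^3*z - x*y^2*z - y*z^2 + 2*x*z + y
and trace(a b a^3 b^2 a^2) = trace(a) trace(a b a^3 b^2 a) - trace(a b a^3 b^2)   [square of a] = x^4*y*z^2 - x^5*z - 2*x^3*y^2*z + x^4*y + x^2*y^3 - 2*x^2*y*z^2 + 4*x^3*z + 2*x*y^2*z - 3*x^2*y + y*z^2 - 3*x*z - y
and trace(a b a^3 b^2 a^3) = trace(a) trace(a b a^3 b^2 a^2) - trace(a b a^3 b^2 a)   [square of a] = x^5*y*z^2 - x^6*z - 2*x^4*y^2*z + x^5*y + x^3*y^3 - 3*x^3*y*z^2 + 5*x^4*z + 4*x^2*y^2*z - 4*x^3*y - x*y^3 + 2*x*y*z^2 - 6*x^2*z - y^2*z + 2*x*y + z
trace(a^3 b^2 a^5 b) = trace(a) trace(a b a^3 b^2 a^3) - trace(a b a^3 b^2 a^2)   [square of a] = x^6*y*z^2 - x^7*z - 2*x^5*y^2*z + x^6*y + x^4*y^3 - 4*x^4*y*z^2 + 6*x^5*z + 6*x^3*y^2*z - 5*x^4*y - 2*x^2*y^3 + 4*x^2*y*z^2 - 10*x^3*z - 3*x*y^2*z + 5*x^2*y - y*z^2 + 4*x*z + y
trace(a b^-1 a^3 b^2 a^4) = trace(a^3 b^2 a^5) trace(b) - trace(a^3 b^2 a^5 b)   [inverse elimination on b] = x^7*y^2*z - x^8*y - x^6*y^3 - x^6*y*z^2 + x^7*z - 4*x^5*y^2*z + 7*x^6*y + 4*x^4*y^3 + 4*x^4*y*z^2 - 6*x^5*z + 4*x^3*y^2*z - 15*x^4*y - 4*x^2*y^3 - 4*x^2*y*z^2 + 10*x^3*z - x*y^2*z + 11*x^2*y + y^3 + y*z^2 - 4*x*z - 3*y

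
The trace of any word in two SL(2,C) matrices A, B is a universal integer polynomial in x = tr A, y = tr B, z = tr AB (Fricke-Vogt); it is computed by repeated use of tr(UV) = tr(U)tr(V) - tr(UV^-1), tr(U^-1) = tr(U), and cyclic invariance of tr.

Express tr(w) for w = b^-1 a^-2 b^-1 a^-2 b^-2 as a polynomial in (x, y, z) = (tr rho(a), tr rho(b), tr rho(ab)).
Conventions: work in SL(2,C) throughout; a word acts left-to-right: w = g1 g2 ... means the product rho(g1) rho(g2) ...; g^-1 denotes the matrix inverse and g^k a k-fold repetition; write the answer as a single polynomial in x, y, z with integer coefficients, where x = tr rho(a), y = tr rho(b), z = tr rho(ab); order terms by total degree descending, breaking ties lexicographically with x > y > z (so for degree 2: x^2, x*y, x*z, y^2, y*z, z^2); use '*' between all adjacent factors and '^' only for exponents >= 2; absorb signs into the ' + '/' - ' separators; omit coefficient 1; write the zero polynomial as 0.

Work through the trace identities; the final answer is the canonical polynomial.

reduce: tr(b^-1) = tr(b) = y
tr(b^-1 a) = tr(a) * tr(b) - tr(a b) = x*y - z
so tr(a^-1 b^-1) = tr(b^-1) * tr(a) - tr(b^-1 a) = z
tr(a^-2 b^-1) = tr(a^-1 b^-1) * tr(a) - tr(a^-1 b^-1 a) = x*z - y
so tr(a^-2) = tr(a^-1) * tr(a) - tr(1) = x^2 - 2
tr(a^-2 b^-2) = tr(a^-2 b^-1) * tr(b) - tr(a^-2) = x*y*z - x^2 - y^2 + 2
so tr(b^-2) = tr(b^-1) * tr(b) - tr(1) = y^2 - 2
reduce: tr(b^-2 a) = tr(a b^-1) * tr(b) - tr(a) = x*y^2 - y*z - x
tr(a^-1 b^-2) = tr(b^-2) * tr(a) - tr(b^-2 a) = y*z - x
tr(a^-2 b^-2 a^-1) = tr(a^-2 b^-2) * tr(a) - tr(a^-2 b^-2 a) = x^2*y*z - x^3 - x*y^2 - y*z + 3*x
tr(b^-2 a^-4) = tr(a^-2 b^-2 a^-1) * tr(a) - tr(a^-2 b^-2) = x^3*y*z - x^4 - x^2*y^2 - 2*x*y*z + 4*x^2 + y^2 - 2
reduce: tr(b^-1 a^-3) = tr(a^-2 b^-1) * tr(a) - tr(a^-2 b^-1 a) = x^2*z - x*y - z
tr(b^-1 a^-4) = tr(b^-1 a^-3) * tr(a) - tr(b^-1 a^-2) = x^3*z - x^2*y - 2*x*z + y
tr(a^-2 b^-3 a^-2) = tr(b^-2 a^-4) * tr(b) - tr(b^-2 a^-4 b) = x^3*y^2*z - x^4*y - x^2*y^3 - x^3*z - 2*x*y^2*z + 5*x^2*y + y^3 + 2*x*z - 3*y
tr(b a b a) = tr(b a) * tr(b a) - tr(1) = z^2 - 2
tr(a^-1 b a b) = tr(b a b) * tr(a) - tr(b a b a) = x*y*z - x^2 - z^2 + 2
tr(b^-1 a^-1 b a) = tr(a^-1 b a) * tr(b) - tr(a^-1 b a b) = -x*y*z + x^2 + y^2 + z^2 - 2
reduce: tr(a^-1 b a^-1 b^-1) = tr(b^-1 a^-1 b) * tr(a) - tr(b^-1 a^-1 b a) = x*y*z - y^2 - z^2 + 2
tr(b^-1 a^-2 b a^-1) = tr(a^-1 b a^-1 b^-1) * tr(a) - tr(a^-1 b a^-1 b^-1 a) = x^2*y*z - x*y^2 - x*z^2 + x
tr(b^-1 a^-2 b a^-2) = tr(b^-1 a^-2 b a^-1) * tr(a) - tr(b^-1 a^-2 b) = x^3*y*z - x^2*y^2 - x^2*z^2 + 2
tr(b a^-2) = tr(b a^-1) * tr(a) - tr(b) = x^2*y - x*z - y
tr(b a^-3) = tr(b a^-2) * tr(a) - tr(b a^-1) = x^3*y - x^2*z - 2*x*y + z
so tr(a^-2 b a^-2) = tr(b a^-3) * tr(a) - tr(b a^-2) = x^4*y - x^3*z - 3*x^2*y + 2*x*z + y
tr(b^-1 a^-2 b a^-2 b^-1) = tr(b^-1 a^-2 b a^-2) * tr(b) - tr(b^-1 a^-2 b a^-2 b) = x^3*y^2*z - x^4*y - x^2*y^3 - x^2*y*z^2 + x^3*z + 3*x^2*y - 2*x*z + y
reduce: tr(a^-2 b^-3 a^-2 b) = tr(b^-1 a^-2 b a^-2 b^-1) * tr(b) - tr(b^-1 a^-2 b a^-2) = x^3*y^3*z - x^4*y^2 - x^2*y^4 - x^2*y^2*z^2 + 4*x^2*y^2 + x^2*z^2 - 2*x*y*z + y^2 - 2
tr(b^-1 a^-2 b^-1 a^-2 b^-2) = tr(a^-2 b^-3 a^-2) * tr(b) - tr(a^-2 b^-3 a^-2 b) = x^2*y^2*z^2 - x^3*y*z - 2*x*y^3*z + x^2*y^2 - x^2*z^2 + y^4 + 4*x*y*z - 4*y^2 + 2

x^2*y^2*z^2 - x^3*y*z - 2*x*y^3*z + x^2*y^2 - x^2*z^2 + y^4 + 4*x*y*z - 4*y^2 + 2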